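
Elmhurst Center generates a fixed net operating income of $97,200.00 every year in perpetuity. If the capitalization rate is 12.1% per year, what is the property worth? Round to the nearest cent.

$803305.79

Level perpetuity: PV = C / r = $97,200.00 / 0.121 = $803,305.79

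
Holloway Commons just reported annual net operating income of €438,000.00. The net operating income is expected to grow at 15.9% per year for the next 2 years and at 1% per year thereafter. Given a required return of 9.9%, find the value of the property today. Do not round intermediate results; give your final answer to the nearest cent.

€6477157.13

D_1 = 507642.00000
D_2 = 588357.07800
Terminal value at year 2: TV = D_2×(1+g_2)/(r−g_2) = 594240.64878/0.089 = 6676861.22225
P_0 = D_1/(1+r)^1 + D_2/(1+r)^2 + TV/(1+r)^2
    = 461912.64786 + 487130.80880 + 5528113.67290 = 6477157.12957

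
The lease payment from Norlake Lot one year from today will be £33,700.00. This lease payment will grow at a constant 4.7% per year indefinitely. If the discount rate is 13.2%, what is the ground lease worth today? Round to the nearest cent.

Growing perpetuity: P = D₁ / (r − g) = £33,700.0000 / (0.132 − 0.047) = £396,470.59

£396470.59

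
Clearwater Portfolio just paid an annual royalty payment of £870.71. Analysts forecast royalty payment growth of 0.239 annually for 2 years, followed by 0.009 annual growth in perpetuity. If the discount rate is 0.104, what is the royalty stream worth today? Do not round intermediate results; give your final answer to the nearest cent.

D_1 = 1078.80969
D_2 = 1336.64521
Terminal value at year 2: TV = D_2×(1+g_2)/(r−g_2) = 1348.67501/0.095 = 14196.57908
P_0 = D_1/(1+r)^1 + D_2/(1+r)^2 + TV/(1+r)^2
    = 977.18269 + 1096.67514 + 11647.84437 = 13721.70220

£13721.70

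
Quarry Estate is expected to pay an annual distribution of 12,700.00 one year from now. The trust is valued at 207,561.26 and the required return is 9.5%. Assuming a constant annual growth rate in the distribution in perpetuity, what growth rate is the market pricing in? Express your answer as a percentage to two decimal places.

P = D₁/(r−g) ⇒ g = r − D₁/P = 0.095 − 12,700.00/207,561.26 = 0.033813

3.38%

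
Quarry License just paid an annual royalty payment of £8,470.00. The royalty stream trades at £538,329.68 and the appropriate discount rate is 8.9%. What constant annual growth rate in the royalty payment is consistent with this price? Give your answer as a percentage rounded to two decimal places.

7.21%

P = D₀(1+g)/(r−g) ⇒ P(r−g) = D₀(1+g) ⇒ g(P+D₀) = P·r − D₀
g = (P·r − D₀)/(P + D₀) = (£538,329.68×0.089 − £8,470.00) / (£538,329.68 + £8,470.00) = 0.072131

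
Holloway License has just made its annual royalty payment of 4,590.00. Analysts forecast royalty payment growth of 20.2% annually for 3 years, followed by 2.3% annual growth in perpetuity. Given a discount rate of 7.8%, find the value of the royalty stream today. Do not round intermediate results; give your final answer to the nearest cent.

D_1 = 5517.18000
D_2 = 6631.65036
D_3 = 7971.24373
Terminal value at year 3: TV = D_3×(1+g_2)/(r−g_2) = 8154.58234/0.055 = 148265.13343
P_0 = D_1/(1+r)^1 + D_2/(1+r)^2 + D_3/(1+r)^3 + TV/(1+r)^3
    = 5117.97774 + 5706.68761 + 6363.11549 + 118353.94819 = 135541.72902

135541.73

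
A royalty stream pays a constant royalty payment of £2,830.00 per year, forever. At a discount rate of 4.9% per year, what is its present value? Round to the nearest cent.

Level perpetuity: PV = C / r = £2,830.00 / 0.049 = £57,755.10

£57755.10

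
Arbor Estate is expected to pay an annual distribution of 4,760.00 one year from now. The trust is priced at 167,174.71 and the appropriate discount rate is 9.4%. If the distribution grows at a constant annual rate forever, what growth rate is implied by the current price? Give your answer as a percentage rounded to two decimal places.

6.55%

P = D₁/(r−g) ⇒ g = r − D₁/P = 0.094 − 4,760.00/167,174.71 = 0.065527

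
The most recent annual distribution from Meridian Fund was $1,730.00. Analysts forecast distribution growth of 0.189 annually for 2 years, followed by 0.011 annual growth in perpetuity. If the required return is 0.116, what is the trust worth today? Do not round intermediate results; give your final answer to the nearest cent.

$22714.79

D_1 = 2056.97000
D_2 = 2445.73733
Terminal value at year 2: TV = D_2×(1+g_2)/(r−g_2) = 2472.64044/0.105 = 23548.95658
P_0 = D_1/(1+r)^1 + D_2/(1+r)^2 + TV/(1+r)^2
    = 1843.16308 + 1963.72841 + 18907.89926 = 22714.79075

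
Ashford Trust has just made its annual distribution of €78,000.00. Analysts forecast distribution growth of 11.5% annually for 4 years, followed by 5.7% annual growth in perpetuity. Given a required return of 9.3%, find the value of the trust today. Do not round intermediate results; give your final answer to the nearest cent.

D_1 = 86970.00000
D_2 = 96971.55000
D_3 = 108123.27825
D_4 = 120557.45525
Terminal value at year 4: TV = D_4×(1+g_2)/(r−g_2) = 127429.23020/0.036 = 3539700.83883
P_0 = D_1/(1+r)^1 + D_2/(1+r)^2 + D_3/(1+r)^3 + D_4/(1+r)^4 + TV/(1+r)^4
    = 79569.99085 + 81171.58262 + 82805.41136 + 84472.12595 + 2480195.47589 = 2808214.58666

€2808214.59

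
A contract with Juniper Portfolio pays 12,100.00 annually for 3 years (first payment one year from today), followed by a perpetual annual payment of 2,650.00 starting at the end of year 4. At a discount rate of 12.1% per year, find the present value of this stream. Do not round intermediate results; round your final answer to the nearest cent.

PV of 3-year annuity: 12,100.00 × [1 − (1+0.121)^−3] / 0.121 = 29012.29069
Perpetuity value at year 3: 2,650.00 / 0.121 = 21900.82645
PV of perpetuity: 21900.82645 / (1+0.121)^3 = 15546.89501
Total PV = 29012.29069 + 15546.89501 = 44559.18571

44559.19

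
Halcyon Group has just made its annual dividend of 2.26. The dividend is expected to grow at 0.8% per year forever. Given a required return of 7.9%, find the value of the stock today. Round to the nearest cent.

D₁ = D₀ × (1 + g) = 2.26 × 1.008 = 2.2781
Growing perpetuity: P = D₁ / (r − g) = 2.2781 / (0.079 − 0.008) = 32.09

32.09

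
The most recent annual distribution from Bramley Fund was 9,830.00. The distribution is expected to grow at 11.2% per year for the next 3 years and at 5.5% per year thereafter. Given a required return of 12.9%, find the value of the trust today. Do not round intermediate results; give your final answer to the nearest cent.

162518.87

D_1 = 10930.96000
D_2 = 12155.22752
D_3 = 13516.61300
Terminal value at year 3: TV = D_3×(1+g_2)/(r−g_2) = 14260.02672/0.074 = 192703.06375
P_0 = D_1/(1+r)^1 + D_2/(1+r)^2 + D_3/(1+r)^3 + TV/(1+r)^3
    = 9681.98406 + 9536.19687 + 9392.60489 + 133908.08327 = 162518.86910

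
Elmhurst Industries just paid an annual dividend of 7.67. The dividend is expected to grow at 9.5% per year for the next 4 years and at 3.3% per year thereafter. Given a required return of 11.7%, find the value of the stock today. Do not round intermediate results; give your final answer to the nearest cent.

116.31

D_1 = 8.39865
D_2 = 9.19652
D_3 = 10.07019
D_4 = 11.02686
Terminal value at year 4: TV = D_4×(1+g_2)/(r−g_2) = 11.39075/0.084 = 135.60412
P_0 = D_1/(1+r)^1 + D_2/(1+r)^2 + D_3/(1+r)^3 + D_4/(1+r)^4 + TV/(1+r)^4
    = 7.51893 + 7.37084 + 7.22567 + 7.08336 + 87.10843 = 116.30724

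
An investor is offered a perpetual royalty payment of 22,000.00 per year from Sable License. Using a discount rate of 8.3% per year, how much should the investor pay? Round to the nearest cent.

265060.24

Level perpetuity: PV = C / r = 22,000.00 / 0.083 = 265,060.24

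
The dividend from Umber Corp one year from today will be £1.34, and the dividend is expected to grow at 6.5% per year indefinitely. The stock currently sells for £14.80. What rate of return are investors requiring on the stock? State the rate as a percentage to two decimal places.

15.55%

P = D₁/(r − g) ⇒ r = D₁/P + g = £1.3400/£14.80 + 0.065 = 0.090541 + 0.065 = 0.155541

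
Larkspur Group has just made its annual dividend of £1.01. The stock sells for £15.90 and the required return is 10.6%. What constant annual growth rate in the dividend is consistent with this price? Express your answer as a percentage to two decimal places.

3.99%

P = D₀(1+g)/(r−g) ⇒ P(r−g) = D₀(1+g) ⇒ g(P+D₀) = P·r − D₀
g = (P·r − D₀)/(P + D₀) = (£15.90×0.106 − £1.01) / (£15.90 + £1.01) = 0.039941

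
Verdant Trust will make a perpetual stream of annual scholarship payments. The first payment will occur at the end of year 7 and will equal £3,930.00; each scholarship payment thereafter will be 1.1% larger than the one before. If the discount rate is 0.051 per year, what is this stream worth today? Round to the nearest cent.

£72898.11

Value at end of year 6: C₁ / (r − g) = £3,930.00 / (0.051 − 0.011) = £98,250.0000
Discount to today: PV = £98,250.0000 / (1 + 0.051)^6 = £98,250.0000 / 1.347772 = £72,898.11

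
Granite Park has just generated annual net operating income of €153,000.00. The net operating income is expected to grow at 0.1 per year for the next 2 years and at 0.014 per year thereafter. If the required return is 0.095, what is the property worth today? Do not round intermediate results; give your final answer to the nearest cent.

D_1 = 168300.00000
D_2 = 185130.00000
Terminal value at year 2: TV = D_2×(1+g_2)/(r−g_2) = 187721.82000/0.081 = 2317553.33333
P_0 = D_1/(1+r)^1 + D_2/(1+r)^2 + TV/(1+r)^2
    = 153698.63014 + 154400.45037 + 1932864.89717 = 2240963.97768

€2240963.98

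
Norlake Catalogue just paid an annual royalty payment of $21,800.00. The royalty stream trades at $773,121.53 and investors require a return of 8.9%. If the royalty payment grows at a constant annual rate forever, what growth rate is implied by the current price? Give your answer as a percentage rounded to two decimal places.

P = D₀(1+g)/(r−g) ⇒ P(r−g) = D₀(1+g) ⇒ g(P+D₀) = P·r − D₀
g = (P·r − D₀)/(P + D₀) = ($773,121.53×0.089 − $21,800.00) / ($773,121.53 + $21,800.00) = 0.059135

5.91%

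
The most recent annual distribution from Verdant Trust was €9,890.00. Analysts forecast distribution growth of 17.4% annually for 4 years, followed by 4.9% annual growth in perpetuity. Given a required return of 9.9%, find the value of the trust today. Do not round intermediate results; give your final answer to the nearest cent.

D_1 = 11610.86000
D_2 = 13631.14964
D_3 = 16002.96968
D_4 = 18787.48640
Terminal value at year 4: TV = D_4×(1+g_2)/(r−g_2) = 19708.07323/0.05 = 394161.46470
P_0 = D_1/(1+r)^1 + D_2/(1+r)^2 + D_3/(1+r)^3 + D_4/(1+r)^4 + TV/(1+r)^4
    = 10564.93176 + 11285.92346 + 12056.11842 + 12878.87445 + 270198.78600 = 316984.63408

€316984.63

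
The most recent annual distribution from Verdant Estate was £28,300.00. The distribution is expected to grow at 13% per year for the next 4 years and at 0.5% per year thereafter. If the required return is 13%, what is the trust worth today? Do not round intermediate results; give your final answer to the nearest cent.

D_1 = 31979.00000
D_2 = 36136.27000
D_3 = 40833.98510
D_4 = 46142.40316
Terminal value at year 4: TV = D_4×(1+g_2)/(r−g_2) = 46373.11518/0.125 = 370984.92143
P_0 = D_1/(1+r)^1 + D_2/(1+r)^2 + D_3/(1+r)^3 + D_4/(1+r)^4 + TV/(1+r)^4
    = 28300.00000 + 28300.00000 + 28300.00000 + 28300.00000 + 227532.00000 = 340732.00000

£340732.00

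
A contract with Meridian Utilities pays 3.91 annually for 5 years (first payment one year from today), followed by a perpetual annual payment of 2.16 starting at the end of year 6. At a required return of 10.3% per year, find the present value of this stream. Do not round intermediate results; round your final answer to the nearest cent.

PV of 5-year annuity: 3.91 × [1 − (1+0.103)^−5] / 0.103 = 14.70908
Perpetuity value at year 5: 2.16 / 0.103 = 20.97087
PV of perpetuity: 20.97087 / (1+0.103)^5 = 12.84514
Total PV = 14.70908 + 12.84514 = 27.55422

27.55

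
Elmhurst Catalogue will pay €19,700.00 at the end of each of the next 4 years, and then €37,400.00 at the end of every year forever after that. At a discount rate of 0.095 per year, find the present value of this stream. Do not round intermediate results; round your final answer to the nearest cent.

PV of 4-year annuity: €19,700.00 × [1 − (1+0.095)^−4] / 0.095 = 63128.27809
Perpetuity value at year 4: €37,400.00 / 0.095 = 393684.21053
PV of perpetuity: 393684.21053 / (1+0.095)^4 = 273836.61659
Total PV = 63128.27809 + 273836.61659 = 336964.89468

€336964.89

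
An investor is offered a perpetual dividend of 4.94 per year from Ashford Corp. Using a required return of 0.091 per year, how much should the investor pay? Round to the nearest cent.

54.29

Level perpetuity: PV = C / r = 4.94 / 0.091 = 54.29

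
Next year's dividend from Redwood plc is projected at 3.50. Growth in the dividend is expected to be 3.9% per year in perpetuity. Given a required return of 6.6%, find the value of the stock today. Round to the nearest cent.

129.63

Growing perpetuity: P = D₁ / (r − g) = 3.5000 / (0.066 − 0.039) = 129.63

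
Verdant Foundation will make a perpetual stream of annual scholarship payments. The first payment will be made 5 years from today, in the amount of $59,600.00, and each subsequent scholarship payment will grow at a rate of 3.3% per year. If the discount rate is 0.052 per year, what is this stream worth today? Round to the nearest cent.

$2561118.65

Value at end of year 4: C₁ / (r − g) = $59,600.00 / (0.052 − 0.033) = $3,136,842.1053
Discount to today: PV = $3,136,842.1053 / (1 + 0.052)^4 = $3,136,842.1053 / 1.224794 = $2,561,118.65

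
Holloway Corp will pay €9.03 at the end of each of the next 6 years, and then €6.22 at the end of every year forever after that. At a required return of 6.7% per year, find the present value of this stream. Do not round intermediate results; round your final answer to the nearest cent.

€106.35

PV of 6-year annuity: €9.03 × [1 − (1+0.067)^−6] / 0.067 = 43.44339
Perpetuity value at year 6: €6.22 / 0.067 = 92.83582
PV of perpetuity: 92.83582 / (1+0.067)^6 = 62.91136
Total PV = 43.44339 + 62.91136 = 106.35475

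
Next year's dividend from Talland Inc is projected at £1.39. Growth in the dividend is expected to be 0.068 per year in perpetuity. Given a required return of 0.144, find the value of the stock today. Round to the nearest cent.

Growing perpetuity: P = D₁ / (r − g) = £1.3900 / (0.144 − 0.068) = £18.29

£18.29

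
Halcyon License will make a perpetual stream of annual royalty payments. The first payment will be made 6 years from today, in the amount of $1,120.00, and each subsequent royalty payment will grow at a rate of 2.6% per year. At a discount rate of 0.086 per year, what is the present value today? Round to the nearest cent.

Value at end of year 5: C₁ / (r − g) = $1,120.00 / (0.086 − 0.026) = $18,666.6667
Discount to today: PV = $18,666.6667 / (1 + 0.086)^5 = $18,666.6667 / 1.510599 = $12,357.13

$12357.13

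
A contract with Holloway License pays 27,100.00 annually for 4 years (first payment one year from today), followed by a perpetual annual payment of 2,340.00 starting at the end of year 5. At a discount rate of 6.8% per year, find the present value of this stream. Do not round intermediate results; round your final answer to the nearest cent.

PV of 4-year annuity: 27,100.00 × [1 − (1+0.068)^−4] / 0.068 = 92209.40185
Perpetuity value at year 4: 2,340.00 / 0.068 = 34411.76471
PV of perpetuity: 34411.76471 / (1+0.068)^4 = 26449.77207
Total PV = 92209.40185 + 26449.77207 = 118659.17392

118659.17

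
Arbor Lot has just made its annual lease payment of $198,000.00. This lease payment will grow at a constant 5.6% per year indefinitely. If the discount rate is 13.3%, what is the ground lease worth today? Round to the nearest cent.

$2715428.57

D₁ = D₀ × (1 + g) = $198,000.00 × 1.056 = $209,088.0000
Growing perpetuity: P = D₁ / (r − g) = $209,088.0000 / (0.133 − 0.056) = $2,715,428.57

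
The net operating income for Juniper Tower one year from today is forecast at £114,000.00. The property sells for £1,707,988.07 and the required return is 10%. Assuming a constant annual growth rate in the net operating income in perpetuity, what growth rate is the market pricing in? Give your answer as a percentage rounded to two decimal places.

P = D₁/(r−g) ⇒ g = r − D₁/P = 0.1 − £114,000.00/£1,707,988.07 = 0.033255

3.33%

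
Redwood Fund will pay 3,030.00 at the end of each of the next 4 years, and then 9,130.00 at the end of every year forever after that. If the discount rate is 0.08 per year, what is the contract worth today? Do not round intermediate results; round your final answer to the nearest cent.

PV of 4-year annuity: 3,030.00 × [1 − (1+0.08)^−4] / 0.08 = 10035.74433
Perpetuity value at year 4: 9,130.00 / 0.08 = 114125.00000
PV of perpetuity: 114125.00000 / (1+0.08)^4 = 83885.28195
Total PV = 10035.74433 + 83885.28195 = 93921.02628

93921.03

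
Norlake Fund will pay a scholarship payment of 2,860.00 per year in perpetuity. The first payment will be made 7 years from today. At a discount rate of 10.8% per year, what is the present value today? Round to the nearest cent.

Value at end of year 6: C / r = 2,860.00 / 0.108 = 26,481.4815
Discount to today: PV = 26,481.4815 / (1 + 0.108)^6 = 26,481.4815 / 1.850285 = 14,312.11

14312.11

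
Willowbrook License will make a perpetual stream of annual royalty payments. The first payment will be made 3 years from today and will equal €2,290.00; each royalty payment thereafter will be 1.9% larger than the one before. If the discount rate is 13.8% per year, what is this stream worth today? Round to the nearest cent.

€14859.49

Value at end of year 2: C₁ / (r − g) = €2,290.00 / (0.138 − 0.019) = €19,243.6975
Discount to today: PV = €19,243.6975 / (1 + 0.138)^2 = €19,243.6975 / 1.295044 = €14,859.49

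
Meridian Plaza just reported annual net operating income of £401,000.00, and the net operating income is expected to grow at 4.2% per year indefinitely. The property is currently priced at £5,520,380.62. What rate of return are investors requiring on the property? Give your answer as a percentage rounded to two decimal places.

D₁ = £401,000.00 × 1.042 = £417,842.0000
P = D₁/(r − g) ⇒ r = D₁/P + g = £417,842.0000/£5,520,380.62 + 0.042 = 0.075691 + 0.042 = 0.117691

11.77%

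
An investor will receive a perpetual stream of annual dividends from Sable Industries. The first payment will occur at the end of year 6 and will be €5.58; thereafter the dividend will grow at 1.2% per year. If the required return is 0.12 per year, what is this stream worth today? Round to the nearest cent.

€29.32

Value at end of year 5: C₁ / (r − g) = €5.58 / (0.12 − 0.012) = €51.6667
Discount to today: PV = €51.6667 / (1 + 0.12)^5 = €51.6667 / 1.762342 = €29.32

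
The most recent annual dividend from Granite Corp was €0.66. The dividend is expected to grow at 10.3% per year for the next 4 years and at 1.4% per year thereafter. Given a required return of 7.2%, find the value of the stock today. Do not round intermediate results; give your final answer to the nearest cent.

€15.77

D_1 = 0.72798
D_2 = 0.80296
D_3 = 0.88567
D_4 = 0.97689
Terminal value at year 4: TV = D_4×(1+g_2)/(r−g_2) = 0.99057/0.058 = 17.07874
P_0 = D_1/(1+r)^1 + D_2/(1+r)^2 + D_3/(1+r)^3 + D_4/(1+r)^4 + TV/(1+r)^4
    = 0.67909 + 0.69872 + 0.71893 + 0.73972 + 12.93233 = 15.76879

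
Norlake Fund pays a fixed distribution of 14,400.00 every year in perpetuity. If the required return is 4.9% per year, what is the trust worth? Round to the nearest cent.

Level perpetuity: PV = C / r = 14,400.00 / 0.049 = 293,877.55

293877.55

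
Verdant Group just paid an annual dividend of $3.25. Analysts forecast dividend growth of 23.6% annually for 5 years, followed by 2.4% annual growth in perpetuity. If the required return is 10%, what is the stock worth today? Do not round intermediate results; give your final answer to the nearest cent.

D_1 = 4.01700
D_2 = 4.96501
D_3 = 6.13675
D_4 = 7.58503
D_5 = 9.37510
Terminal value at year 5: TV = D_5×(1+g_2)/(r−g_2) = 9.60010/0.076 = 126.31708
P_0 = D_1/(1+r)^1 + D_2/(1+r)^2 + D_3/(1+r)^3 + D_4/(1+r)^4 + D_5/(1+r)^5 + TV/(1+r)^5
    = 3.65182 + 4.10332 + 4.61063 + 5.18068 + 5.82120 + 78.43297 = 101.80061

$101.80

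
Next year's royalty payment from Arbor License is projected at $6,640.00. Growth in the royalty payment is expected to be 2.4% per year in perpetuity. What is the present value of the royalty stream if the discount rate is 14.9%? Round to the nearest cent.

Growing perpetuity: P = D₁ / (r − g) = $6,640.0000 / (0.149 − 0.024) = $53,120.00

$53120.00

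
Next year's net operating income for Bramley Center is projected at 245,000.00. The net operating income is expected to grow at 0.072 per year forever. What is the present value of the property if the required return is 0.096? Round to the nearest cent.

10208333.33

Growing perpetuity: P = D₁ / (r − g) = 245,000.0000 / (0.096 − 0.072) = 10,208,333.33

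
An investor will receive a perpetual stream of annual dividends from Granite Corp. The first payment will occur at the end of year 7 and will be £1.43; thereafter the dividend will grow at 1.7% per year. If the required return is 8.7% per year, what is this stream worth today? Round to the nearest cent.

£12.38

Value at end of year 6: C₁ / (r − g) = £1.43 / (0.087 − 0.017) = £20.4286
Discount to today: PV = £20.4286 / (1 + 0.087)^6 = £20.4286 / 1.649595 = £12.38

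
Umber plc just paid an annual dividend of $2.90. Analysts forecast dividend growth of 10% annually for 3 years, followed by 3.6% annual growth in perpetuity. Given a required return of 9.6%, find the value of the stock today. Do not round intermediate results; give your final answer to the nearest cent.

$59.39

D_1 = 3.19000
D_2 = 3.50900
D_3 = 3.85990
Terminal value at year 3: TV = D_3×(1+g_2)/(r−g_2) = 3.99886/0.06 = 66.64761
P_0 = D_1/(1+r)^1 + D_2/(1+r)^2 + D_3/(1+r)^3 + TV/(1+r)^3
    = 2.91058 + 2.92121 + 2.93187 + 50.62358 = 59.38724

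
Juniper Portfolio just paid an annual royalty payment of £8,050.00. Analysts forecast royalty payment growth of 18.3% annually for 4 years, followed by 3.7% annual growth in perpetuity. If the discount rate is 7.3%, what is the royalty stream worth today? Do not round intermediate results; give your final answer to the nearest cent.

£383962.46

D_1 = 9523.15000
D_2 = 11265.88645
D_3 = 13327.54367
D_4 = 15766.48416
Terminal value at year 4: TV = D_4×(1+g_2)/(r−g_2) = 16349.84408/0.036 = 454162.33544
P_0 = D_1/(1+r)^1 + D_2/(1+r)^2 + D_3/(1+r)^3 + D_4/(1+r)^4 + TV/(1+r)^4
    = 8875.25629 + 9785.11481 + 10788.24867 + 11894.22011 + 342619.61808 = 383962.45796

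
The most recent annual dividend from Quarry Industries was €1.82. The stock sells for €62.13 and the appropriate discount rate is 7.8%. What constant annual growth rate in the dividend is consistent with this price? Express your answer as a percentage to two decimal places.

4.73%

P = D₀(1+g)/(r−g) ⇒ P(r−g) = D₀(1+g) ⇒ g(P+D₀) = P·r − D₀
g = (P·r − D₀)/(P + D₀) = (€62.13×0.078 − €1.82) / (€62.13 + €1.82) = 0.047320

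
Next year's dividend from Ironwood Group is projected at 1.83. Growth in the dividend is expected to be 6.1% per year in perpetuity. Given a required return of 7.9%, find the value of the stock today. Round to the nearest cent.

101.67

Growing perpetuity: P = D₁ / (r − g) = 1.8300 / (0.079 − 0.061) = 101.67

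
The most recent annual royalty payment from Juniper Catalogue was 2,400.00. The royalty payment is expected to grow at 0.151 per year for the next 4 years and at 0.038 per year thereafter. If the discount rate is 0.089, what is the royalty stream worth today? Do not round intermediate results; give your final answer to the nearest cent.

72004.07

D_1 = 2762.40000
D_2 = 3179.52240
D_3 = 3659.63028
D_4 = 4212.23446
Terminal value at year 4: TV = D_4×(1+g_2)/(r−g_2) = 4372.29936/0.051 = 85731.36008
P_0 = D_1/(1+r)^1 + D_2/(1+r)^2 + D_3/(1+r)^3 + D_4/(1+r)^4 + TV/(1+r)^4
    = 2536.63912 + 2681.05751 + 2833.69806 + 2995.02890 + 60957.64700 = 72004.07059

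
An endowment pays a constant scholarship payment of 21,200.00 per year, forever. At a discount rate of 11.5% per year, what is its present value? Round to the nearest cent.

184347.83

Level perpetuity: PV = C / r = 21,200.00 / 0.115 = 184,347.83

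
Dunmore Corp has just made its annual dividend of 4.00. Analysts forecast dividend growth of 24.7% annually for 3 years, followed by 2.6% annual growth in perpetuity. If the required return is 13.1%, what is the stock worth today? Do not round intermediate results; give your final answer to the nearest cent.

D_1 = 4.98800
D_2 = 6.22004
D_3 = 7.75638
Terminal value at year 3: TV = D_3×(1+g_2)/(r−g_2) = 7.95805/0.105 = 75.79096
P_0 = D_1/(1+r)^1 + D_2/(1+r)^2 + D_3/(1+r)^3 + TV/(1+r)^3
    = 4.41026 + 4.86259 + 5.36132 + 52.38773 = 67.02190

67.02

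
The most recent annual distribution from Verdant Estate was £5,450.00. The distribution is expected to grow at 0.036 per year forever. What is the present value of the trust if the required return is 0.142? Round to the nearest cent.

£53266.04

D₁ = D₀ × (1 + g) = £5,450.00 × 1.036 = £5,646.2000
Growing perpetuity: P = D₁ / (r − g) = £5,646.2000 / (0.142 − 0.036) = £53,266.04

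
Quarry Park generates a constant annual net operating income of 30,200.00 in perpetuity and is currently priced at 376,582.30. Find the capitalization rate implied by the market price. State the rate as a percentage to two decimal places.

8.02%

P = C/r ⇒ r = C/P = 30,200.00/376,582.30 = 0.080195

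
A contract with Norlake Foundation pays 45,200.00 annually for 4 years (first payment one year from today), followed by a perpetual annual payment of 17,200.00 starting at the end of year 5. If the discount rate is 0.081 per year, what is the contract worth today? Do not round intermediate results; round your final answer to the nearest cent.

PV of 4-year annuity: 45,200.00 × [1 − (1+0.081)^−4] / 0.081 = 149375.50353
Perpetuity value at year 4: 17,200.00 / 0.081 = 212345.67901
PV of perpetuity: 212345.67901 / (1+0.081)^4 = 155503.67325
Total PV = 149375.50353 + 155503.67325 = 304879.17677

304879.18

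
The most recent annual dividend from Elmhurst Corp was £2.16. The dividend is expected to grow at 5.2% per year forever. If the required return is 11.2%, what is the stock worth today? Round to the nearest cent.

D₁ = D₀ × (1 + g) = £2.16 × 1.052 = £2.2723
Growing perpetuity: P = D₁ / (r − g) = £2.2723 / (0.112 − 0.052) = £37.87

£37.87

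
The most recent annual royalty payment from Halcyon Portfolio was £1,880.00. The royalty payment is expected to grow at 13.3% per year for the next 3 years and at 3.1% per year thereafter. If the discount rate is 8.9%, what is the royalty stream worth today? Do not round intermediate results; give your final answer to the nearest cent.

D_1 = 2130.04000
D_2 = 2413.33532
D_3 = 2734.30892
Terminal value at year 3: TV = D_3×(1+g_2)/(r−g_2) = 2819.07249/0.058 = 48604.69817
P_0 = D_1/(1+r)^1 + D_2/(1+r)^2 + D_3/(1+r)^3 + TV/(1+r)^3
    = 1955.95960 + 2034.98827 + 2117.21001 + 37635.23319 = 43743.39107

£43743.39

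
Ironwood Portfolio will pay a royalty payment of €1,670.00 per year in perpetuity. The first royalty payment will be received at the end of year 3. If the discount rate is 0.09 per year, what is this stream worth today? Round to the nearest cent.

€15617.84

Value at end of year 2: C / r = €1,670.00 / 0.09 = €18,555.5556
Discount to today: PV = €18,555.5556 / (1 + 0.09)^2 = €18,555.5556 / 1.188100 = €15,617.84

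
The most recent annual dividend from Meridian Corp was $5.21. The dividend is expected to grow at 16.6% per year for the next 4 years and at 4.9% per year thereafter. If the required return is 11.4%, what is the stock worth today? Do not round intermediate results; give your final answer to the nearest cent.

D_1 = 6.07486
D_2 = 7.08329
D_3 = 8.25911
D_4 = 9.63013
Terminal value at year 4: TV = D_4×(1+g_2)/(r−g_2) = 10.10200/0.065 = 155.41540
P_0 = D_1/(1+r)^1 + D_2/(1+r)^2 + D_3/(1+r)^3 + D_4/(1+r)^4 + TV/(1+r)^4
    = 5.45320 + 5.70774 + 5.97417 + 6.25304 + 100.91444 = 124.30259

$124.30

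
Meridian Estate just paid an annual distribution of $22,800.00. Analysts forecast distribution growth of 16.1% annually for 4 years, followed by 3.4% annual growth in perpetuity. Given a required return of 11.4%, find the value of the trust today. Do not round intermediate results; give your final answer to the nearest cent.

$448892.90

D_1 = 26470.80000
D_2 = 30732.59880
D_3 = 35680.54721
D_4 = 41425.11531
Terminal value at year 4: TV = D_4×(1+g_2)/(r−g_2) = 42833.56923/0.08 = 535419.61534
P_0 = D_1/(1+r)^1 + D_2/(1+r)^2 + D_3/(1+r)^3 + D_4/(1+r)^4 + TV/(1+r)^4
    = 23761.93896 + 24764.46242 + 25809.28264 + 26898.18416 + 347659.03021 = 448892.89838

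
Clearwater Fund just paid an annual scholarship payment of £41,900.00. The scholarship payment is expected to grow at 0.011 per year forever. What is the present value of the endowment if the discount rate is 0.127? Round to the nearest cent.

D₁ = D₀ × (1 + g) = £41,900.00 × 1.011 = £42,360.9000
Growing perpetuity: P = D₁ / (r − g) = £42,360.9000 / (0.127 − 0.011) = £365,180.17

£365180.17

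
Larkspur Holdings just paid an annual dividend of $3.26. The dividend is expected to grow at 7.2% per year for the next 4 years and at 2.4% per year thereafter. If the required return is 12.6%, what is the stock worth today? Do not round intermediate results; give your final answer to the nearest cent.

D_1 = 3.49472
D_2 = 3.74634
D_3 = 4.01608
D_4 = 4.30523
Terminal value at year 4: TV = D_4×(1+g_2)/(r−g_2) = 4.40856/0.102 = 43.22117
P_0 = D_1/(1+r)^1 + D_2/(1+r)^2 + D_3/(1+r)^3 + D_4/(1+r)^4 + TV/(1+r)^4
    = 3.10366 + 2.95482 + 2.81311 + 2.67820 + 26.88704 = 38.43682

$38.44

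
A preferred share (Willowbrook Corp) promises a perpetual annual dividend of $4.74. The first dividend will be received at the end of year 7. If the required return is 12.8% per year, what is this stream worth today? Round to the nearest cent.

$17.98

Value at end of year 6: C / r = $4.74 / 0.128 = $37.0313
Discount to today: PV = $37.0313 / (1 + 0.128)^6 = $37.0313 / 2.059940 = $17.98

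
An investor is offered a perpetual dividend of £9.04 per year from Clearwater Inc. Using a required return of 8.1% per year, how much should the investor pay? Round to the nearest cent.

Level perpetuity: PV = C / r = £9.04 / 0.081 = £111.60

£111.60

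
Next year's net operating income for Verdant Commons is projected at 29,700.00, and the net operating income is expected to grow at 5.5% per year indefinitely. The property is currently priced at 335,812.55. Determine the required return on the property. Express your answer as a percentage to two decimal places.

P = D₁/(r − g) ⇒ r = D₁/P + g = 29,700.0000/335,812.55 + 0.055 = 0.088442 + 0.055 = 0.143442

14.34%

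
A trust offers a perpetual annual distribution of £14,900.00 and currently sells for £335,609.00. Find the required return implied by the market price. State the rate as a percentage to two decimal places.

P = C/r ⇒ r = C/P = £14,900.00/£335,609.00 = 0.044397

4.44%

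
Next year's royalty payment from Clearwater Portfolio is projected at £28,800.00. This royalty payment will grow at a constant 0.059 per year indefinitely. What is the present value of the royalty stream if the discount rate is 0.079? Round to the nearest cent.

Growing perpetuity: P = D₁ / (r − g) = £28,800.0000 / (0.079 − 0.059) = £1,440,000.00

£1440000.00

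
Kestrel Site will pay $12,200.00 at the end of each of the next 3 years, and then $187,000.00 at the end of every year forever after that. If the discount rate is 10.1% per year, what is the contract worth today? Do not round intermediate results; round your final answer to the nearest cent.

PV of 3-year annuity: $12,200.00 × [1 − (1+0.101)^−3] / 0.101 = 30286.26078
Perpetuity value at year 3: $187,000.00 / 0.101 = 1851485.14851
PV of perpetuity: 1851485.14851 / (1+0.101)^3 = 1387261.31524
Total PV = 30286.26078 + 1387261.31524 = 1417547.57603

$1417547.58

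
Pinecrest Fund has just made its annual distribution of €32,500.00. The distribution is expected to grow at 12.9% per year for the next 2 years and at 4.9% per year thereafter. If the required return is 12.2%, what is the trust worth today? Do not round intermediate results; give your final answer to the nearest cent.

€538475.63

D_1 = 36692.50000
D_2 = 41425.83250
Terminal value at year 2: TV = D_2×(1+g_2)/(r−g_2) = 43455.69829/0.073 = 595283.53825
P_0 = D_1/(1+r)^1 + D_2/(1+r)^2 + TV/(1+r)^2
    = 32702.76292 + 32906.79086 + 472866.07682 = 538475.63060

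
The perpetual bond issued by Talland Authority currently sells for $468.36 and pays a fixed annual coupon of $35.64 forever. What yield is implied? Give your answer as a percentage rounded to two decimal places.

P = C/r ⇒ r = C/P = $35.64/$468.36 = 0.076095

7.61%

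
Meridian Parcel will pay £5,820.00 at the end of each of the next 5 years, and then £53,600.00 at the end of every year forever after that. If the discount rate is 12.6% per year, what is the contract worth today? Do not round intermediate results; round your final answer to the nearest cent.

PV of 5-year annuity: £5,820.00 × [1 − (1+0.126)^−5] / 0.126 = 20671.66216
Perpetuity value at year 5: £53,600.00 / 0.126 = 425396.82540
PV of perpetuity: 425396.82540 / (1+0.126)^5 = 235018.63092
Total PV = 20671.66216 + 235018.63092 = 255690.29308

£255690.29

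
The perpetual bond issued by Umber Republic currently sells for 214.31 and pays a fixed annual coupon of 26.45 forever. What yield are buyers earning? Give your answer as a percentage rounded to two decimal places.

P = C/r ⇒ r = C/P = 26.45/214.31 = 0.123419

12.34%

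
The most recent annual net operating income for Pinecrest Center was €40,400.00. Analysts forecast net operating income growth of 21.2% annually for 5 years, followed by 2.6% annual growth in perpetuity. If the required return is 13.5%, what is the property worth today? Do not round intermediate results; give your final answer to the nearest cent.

D_1 = 48964.80000
D_2 = 59345.33760
D_3 = 71926.54917
D_4 = 87174.97760
D_5 = 105656.07285
Terminal value at year 5: TV = D_5×(1+g_2)/(r−g_2) = 108403.13074/0.109 = 994524.13523
P_0 = D_1/(1+r)^1 + D_2/(1+r)^2 + D_3/(1+r)^3 + D_4/(1+r)^4 + D_5/(1+r)^5 + TV/(1+r)^5
    = 43140.79295 + 46067.52516 + 49192.81101 + 52530.12065 + 56093.83809 + 528002.54937 = 775027.63723

€775027.64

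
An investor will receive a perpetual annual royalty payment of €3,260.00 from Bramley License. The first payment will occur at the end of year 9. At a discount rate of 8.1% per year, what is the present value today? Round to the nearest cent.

Value at end of year 8: C / r = €3,260.00 / 0.081 = €40,246.9136
Discount to today: PV = €40,246.9136 / (1 + 0.081)^8 = €40,246.9136 / 1.864685 = €21,583.76

€21583.76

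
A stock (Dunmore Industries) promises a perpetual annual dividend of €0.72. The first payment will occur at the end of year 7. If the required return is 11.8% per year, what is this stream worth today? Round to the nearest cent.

€3.12

Value at end of year 6: C / r = €0.72 / 0.118 = €6.1017
Discount to today: PV = €6.1017 / (1 + 0.118)^6 = €6.1017 / 1.952769 = €3.12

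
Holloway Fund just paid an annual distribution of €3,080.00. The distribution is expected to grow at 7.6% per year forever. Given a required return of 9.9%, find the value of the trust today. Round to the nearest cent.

€144090.43

D₁ = D₀ × (1 + g) = €3,080.00 × 1.076 = €3,314.0800
Growing perpetuity: P = D₁ / (r − g) = €3,314.0800 / (0.099 − 0.076) = €144,090.43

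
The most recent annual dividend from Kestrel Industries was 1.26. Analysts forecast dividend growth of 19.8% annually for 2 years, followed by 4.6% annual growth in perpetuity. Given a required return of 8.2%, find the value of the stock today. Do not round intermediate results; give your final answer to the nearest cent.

47.82

D_1 = 1.50948
D_2 = 1.80836
Terminal value at year 2: TV = D_2×(1+g_2)/(r−g_2) = 1.89154/0.036 = 52.54282
P_0 = D_1/(1+r)^1 + D_2/(1+r)^2 + TV/(1+r)^2
    = 1.39508 + 1.54465 + 44.88062 = 47.82035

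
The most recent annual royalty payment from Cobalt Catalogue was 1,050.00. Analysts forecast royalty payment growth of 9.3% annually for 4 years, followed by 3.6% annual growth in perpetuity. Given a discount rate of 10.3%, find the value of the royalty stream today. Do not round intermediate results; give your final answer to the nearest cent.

D_1 = 1147.65000
D_2 = 1254.38145
D_3 = 1371.03892
D_4 = 1498.54554
Terminal value at year 4: TV = D_4×(1+g_2)/(r−g_2) = 1552.49318/0.067 = 23171.54007
P_0 = D_1/(1+r)^1 + D_2/(1+r)^2 + D_3/(1+r)^3 + D_4/(1+r)^4 + TV/(1+r)^4
    = 1040.48051 + 1031.04732 + 1021.69966 + 1012.43674 + 15654.99199 = 19760.65622

19760.66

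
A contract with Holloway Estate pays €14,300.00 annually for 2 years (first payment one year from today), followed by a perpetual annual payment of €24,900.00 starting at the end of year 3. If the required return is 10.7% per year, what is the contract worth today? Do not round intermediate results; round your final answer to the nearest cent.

PV of 2-year annuity: €14,300.00 × [1 − (1+0.107)^−2] / 0.107 = 24586.98812
Perpetuity value at year 2: €24,900.00 / 0.107 = 232710.28037
PV of perpetuity: 232710.28037 / (1+0.107)^2 = 189897.97240
Total PV = 24586.98812 + 189897.97240 = 214484.96051

€214484.96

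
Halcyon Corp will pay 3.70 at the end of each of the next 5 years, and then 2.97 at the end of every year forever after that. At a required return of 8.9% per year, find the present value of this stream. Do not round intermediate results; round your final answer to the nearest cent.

36.22

PV of 5-year annuity: 3.70 × [1 − (1+0.089)^−5] / 0.089 = 14.42913
Perpetuity value at year 5: 2.97 / 0.089 = 33.37079
PV of perpetuity: 33.37079 / (1+0.089)^5 = 21.78849
Total PV = 14.42913 + 21.78849 = 36.21761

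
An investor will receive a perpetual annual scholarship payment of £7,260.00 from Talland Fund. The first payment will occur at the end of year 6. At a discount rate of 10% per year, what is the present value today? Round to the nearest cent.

Value at end of year 5: C / r = £7,260.00 / 0.1 = £72,600.0000
Discount to today: PV = £72,600.0000 / (1 + 0.1)^5 = £72,600.0000 / 1.610510 = £45,078.89

£45078.89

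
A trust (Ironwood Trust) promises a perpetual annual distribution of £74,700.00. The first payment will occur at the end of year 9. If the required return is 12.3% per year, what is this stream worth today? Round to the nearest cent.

£240091.86

Value at end of year 8: C / r = £74,700.00 / 0.123 = £607,317.0732
Discount to today: PV = £607,317.0732 / (1 + 0.123)^8 = £607,317.0732 / 2.529520 = £240,091.86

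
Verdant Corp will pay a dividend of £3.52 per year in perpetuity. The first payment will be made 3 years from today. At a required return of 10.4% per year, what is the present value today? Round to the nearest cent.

Value at end of year 2: C / r = £3.52 / 0.104 = £33.8462
Discount to today: PV = £33.8462 / (1 + 0.104)^2 = £33.8462 / 1.218816 = £27.77

£27.77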